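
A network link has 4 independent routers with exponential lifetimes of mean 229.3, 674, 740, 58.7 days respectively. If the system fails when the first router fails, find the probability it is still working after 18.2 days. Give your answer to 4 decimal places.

0.6434

The first failure time is exponential with rate Σλ_i = 1/229.3 + 1/674 + 1/740 + 1/58.7 = 0.0242319 per day.
P(min > 18.2) = e^(−0.0242319·18.2) = e^(−0.44102) ≈ 0.6434.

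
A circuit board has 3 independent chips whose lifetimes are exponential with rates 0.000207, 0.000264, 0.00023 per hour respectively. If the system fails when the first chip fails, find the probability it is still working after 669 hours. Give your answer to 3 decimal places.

The time to first failure is exponential with rate Σλ = 0.000207 + 0.000264 + 0.00023 = 0.000701.
P(min > 669) = e^(−0.000701·669) = e^(−0.46897) ≈ 0.626.

0.626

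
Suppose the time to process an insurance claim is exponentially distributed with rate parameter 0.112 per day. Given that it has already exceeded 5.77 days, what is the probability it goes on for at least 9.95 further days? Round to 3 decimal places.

P(X > s+t | X > s) = e^(−λ(s+t))/e^(−λs) = e^(−λt), independent of s = 5.77.
P(X > 9.95) = e^(−1.1144) ≈ 0.328.

0.328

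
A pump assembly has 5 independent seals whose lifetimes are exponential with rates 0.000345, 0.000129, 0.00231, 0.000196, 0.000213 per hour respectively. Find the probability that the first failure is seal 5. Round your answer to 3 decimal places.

The time to first failure is exponential with rate Σλ = 0.000345 + 0.000129 + 0.00231 + 0.000196 + 0.000213 = 0.003193.
P(seal 5 first) = λ_5/Σλ = 0.000213/0.003193 ≈ 0.067.

0.067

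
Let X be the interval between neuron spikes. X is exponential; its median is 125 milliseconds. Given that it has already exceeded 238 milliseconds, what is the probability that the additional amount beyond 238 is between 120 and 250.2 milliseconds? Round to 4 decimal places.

0.2643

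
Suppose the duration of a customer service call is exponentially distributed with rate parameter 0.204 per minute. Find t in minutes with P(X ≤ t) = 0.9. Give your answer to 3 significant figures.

Set 1 − e^(−λt) = 0.9, so t = −ln(0.1)/λ = 2.3026/0.204 ≈ 11.2872 minutes.

11.3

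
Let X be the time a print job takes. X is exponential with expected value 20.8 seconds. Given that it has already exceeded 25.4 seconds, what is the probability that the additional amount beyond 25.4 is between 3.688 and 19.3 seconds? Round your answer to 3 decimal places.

0.442

The rate is λ = 1/20.8 = 0.0480769 per second.
Memoryless: the residual past 25.4 is again Exp(λ).
P(3.688 < residual < 19.3) = e^(−λ·3.688) − e^(−λ·19.3) = 0.83752 − 0.39539 ≈ 0.442.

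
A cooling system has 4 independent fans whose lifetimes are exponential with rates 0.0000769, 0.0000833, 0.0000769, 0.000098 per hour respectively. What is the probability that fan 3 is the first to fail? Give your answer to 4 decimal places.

0.2295

The time to first failure is exponential with rate Σλ = 0.0000769 + 0.0000833 + 0.0000769 + 0.000098 = 0.0003351.
P(fan 3 first) = λ_3/Σλ = 0.0000769/0.0003351 ≈ 0.2295.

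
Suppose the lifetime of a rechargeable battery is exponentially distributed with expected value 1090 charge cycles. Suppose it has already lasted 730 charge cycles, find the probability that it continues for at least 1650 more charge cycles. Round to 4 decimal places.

The rate is λ = 1/1090 = 0.000917431 per charge cycle.
P(X > s+t | X > s) = e^(−λ(s+t))/e^(−λs) = e^(−λt), independent of s = 730.
P(X > 1650) = e^(−1.5138) ≈ 0.2201.

0.2201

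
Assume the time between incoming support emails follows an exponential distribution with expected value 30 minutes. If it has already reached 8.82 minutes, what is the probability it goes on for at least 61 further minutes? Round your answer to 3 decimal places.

0.131

The rate is λ = 1/30 = 0.0333333 per minute.
The exponential is memoryless, so the remaining time is again Exp(λ): the condition X > 8.82 is irrelevant.
P(X > 61) = e^(−2.0333) ≈ 0.131.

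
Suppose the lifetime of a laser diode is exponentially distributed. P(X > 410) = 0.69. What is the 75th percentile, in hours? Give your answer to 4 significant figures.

1532

e^(−λ·410) = 0.69 ⇒ λ = −ln(0.69)/410 = 0.000905033.
75th percentile: 1 − e^(−λt) = 0.75, t = −ln(0.25)/λ = 1531.76 hours.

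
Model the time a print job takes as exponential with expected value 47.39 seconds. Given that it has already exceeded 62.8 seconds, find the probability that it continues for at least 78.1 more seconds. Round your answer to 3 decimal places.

0.192

The rate is λ = 1/47.39 = 0.0211015 per second.
The exponential is memoryless, so the remaining time is again Exp(λ): the condition X > 62.8 is irrelevant.
P(X > 78.1) = e^(−1.648) ≈ 0.192.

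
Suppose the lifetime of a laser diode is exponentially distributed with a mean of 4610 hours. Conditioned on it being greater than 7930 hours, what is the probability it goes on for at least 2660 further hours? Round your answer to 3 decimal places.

The rate is λ = 1/4610 = 0.00021692 per hour.
The exponential is memoryless, so the remaining time is again Exp(λ): the condition X > 7930 is irrelevant.
P(X > 2660) = e^(−0.57701) ≈ 0.562.

0.562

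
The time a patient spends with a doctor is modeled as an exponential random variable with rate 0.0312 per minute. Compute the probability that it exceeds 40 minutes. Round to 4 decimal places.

0.2871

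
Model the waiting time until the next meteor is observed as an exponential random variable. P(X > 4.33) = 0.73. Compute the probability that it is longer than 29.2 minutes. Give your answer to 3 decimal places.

e^(−λ·4.33) = 0.73 ⇒ λ = −ln(0.73)/4.33 = 0.0726815.
P(X > 29.2) = e^(−0.0726815·29.2) = e^(−2.1223) ≈ 0.120.

0.120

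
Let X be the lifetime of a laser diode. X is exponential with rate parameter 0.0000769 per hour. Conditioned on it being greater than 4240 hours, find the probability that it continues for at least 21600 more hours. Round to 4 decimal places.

0.1899

P(X > s+t | X > s) = e^(−λ(s+t))/e^(−λs) = e^(−λt), independent of s = 4240.
P(X > 21600) = e^(−1.661) ≈ 0.1899.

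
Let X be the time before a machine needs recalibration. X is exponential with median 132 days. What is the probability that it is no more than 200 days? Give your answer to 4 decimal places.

For an exponential, median = ln(2)/λ, so λ = ln 2 / 132 = 0.00525112 per day.
P(X ≤ 200) = 1 − e^(−λ·200) = 1 − e^(−1.0502) ≈ 0.6501.

0.6501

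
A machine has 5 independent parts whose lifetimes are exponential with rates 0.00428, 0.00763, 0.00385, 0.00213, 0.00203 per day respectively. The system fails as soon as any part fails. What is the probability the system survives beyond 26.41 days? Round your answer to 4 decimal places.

0.5909

The time to first failure is exponential with rate Σλ = 0.00428 + 0.00763 + 0.00385 + 0.00213 + 0.00203 = 0.01992.
P(min > 26.41) = e^(−0.01992·26.41) = e^(−0.52609) ≈ 0.5909.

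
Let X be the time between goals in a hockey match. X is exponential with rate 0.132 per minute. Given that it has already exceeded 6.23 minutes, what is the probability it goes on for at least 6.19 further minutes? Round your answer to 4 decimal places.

By the memoryless property, P(X > 6.23+6.19 | X > 6.23) = P(X > 6.19).
P(X > 6.19) = e^(−0.81708) ≈ 0.4417.

0.4417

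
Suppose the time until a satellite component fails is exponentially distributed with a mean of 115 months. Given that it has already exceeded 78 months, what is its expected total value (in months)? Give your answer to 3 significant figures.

193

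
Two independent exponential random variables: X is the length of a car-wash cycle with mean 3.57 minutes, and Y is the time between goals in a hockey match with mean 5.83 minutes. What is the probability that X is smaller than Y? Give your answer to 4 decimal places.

0.6202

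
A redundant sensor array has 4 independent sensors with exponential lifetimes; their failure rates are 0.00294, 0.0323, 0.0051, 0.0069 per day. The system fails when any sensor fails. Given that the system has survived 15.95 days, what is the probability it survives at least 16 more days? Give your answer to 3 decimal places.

0.470

Time to first failure ~ Exp(Σλ) with Σλ = 0.04724.
By memorylessness, P(T > 15.95+16 | T > 15.95) = P(T > 16) = e^(−0.04724·16) ≈ 0.470.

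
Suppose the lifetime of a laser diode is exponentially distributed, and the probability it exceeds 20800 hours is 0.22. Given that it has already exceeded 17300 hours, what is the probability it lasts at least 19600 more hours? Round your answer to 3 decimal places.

0.240

From e^(−λ·20800) = 0.22, λ = −ln(0.22)/20800 = 0.0000727946.
Memoryless: P(X > 17300+19600 | X > 17300) = P(X > 19600) = e^(−0.0000727946·19600) ≈ 0.240.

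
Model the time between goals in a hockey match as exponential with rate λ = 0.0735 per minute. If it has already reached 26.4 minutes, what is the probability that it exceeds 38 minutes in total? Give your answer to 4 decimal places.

By the memoryless property, P(X > 26.4+11.6 | X > 26.4) = P(X > 11.6).
P(X > 11.6) = e^(−0.8526) ≈ 0.4263.

0.4263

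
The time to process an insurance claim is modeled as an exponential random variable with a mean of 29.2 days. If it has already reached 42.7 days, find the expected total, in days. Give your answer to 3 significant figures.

The rate is λ = 1/29.2 = 0.0342466 per day.
By memorylessness, E[X | X > 42.7] = 42.7 + 1/λ = 42.7 + 29.2 = 71.9 days.

71.9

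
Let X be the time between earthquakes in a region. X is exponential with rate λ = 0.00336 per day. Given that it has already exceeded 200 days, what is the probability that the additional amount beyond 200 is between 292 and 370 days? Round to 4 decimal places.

0.0864

Memoryless: the residual past 200 is again Exp(λ).
P(292 < residual < 370) = e^(−λ·292) − e^(−λ·370) = 0.37489 − 0.28846 ≈ 0.0864.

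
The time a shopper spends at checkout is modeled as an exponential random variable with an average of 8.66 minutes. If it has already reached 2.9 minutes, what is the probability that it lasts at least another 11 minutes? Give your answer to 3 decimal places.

The rate is λ = 1/8.66 = 0.115473 per minute.
By the memoryless property, P(X > 2.9+11 | X > 2.9) = P(X > 11).
P(X > 11) = e^(−1.2702) ≈ 0.281.

0.281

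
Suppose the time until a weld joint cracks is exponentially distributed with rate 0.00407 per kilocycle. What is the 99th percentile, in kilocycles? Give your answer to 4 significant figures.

Set 1 − e^(−λt) = 0.99, so t = −ln(0.01)/λ = 4.6052/0.00407 ≈ 1131.49 kilocycles.

1131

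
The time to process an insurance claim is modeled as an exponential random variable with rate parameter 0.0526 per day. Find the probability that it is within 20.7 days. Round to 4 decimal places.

P(X ≤ 20.7) = 1 − e^(−λ·20.7) = 1 − e^(−1.0888) ≈ 0.6634.

0.6634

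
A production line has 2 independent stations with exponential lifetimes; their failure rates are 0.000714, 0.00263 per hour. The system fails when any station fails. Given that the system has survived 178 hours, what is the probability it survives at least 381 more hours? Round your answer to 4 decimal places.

0.2797

Time to first failure ~ Exp(Σλ) with Σλ = 0.003344.
By memorylessness, P(T > 178+381 | T > 178) = P(T > 381) = e^(−0.003344·381) ≈ 0.2797.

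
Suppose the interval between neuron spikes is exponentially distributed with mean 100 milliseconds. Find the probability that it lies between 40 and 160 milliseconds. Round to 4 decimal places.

The rate is λ = 1/100 = 0.01 per millisecond.
P(40 < X < 160) = e^(−λ·40) − e^(−λ·160) = 0.67032 − 0.20190 ≈ 0.4684.

0.4684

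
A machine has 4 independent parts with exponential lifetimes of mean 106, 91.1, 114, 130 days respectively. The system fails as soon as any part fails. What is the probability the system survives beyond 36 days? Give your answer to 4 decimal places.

0.2651

The first failure time is exponential with rate Σλ_i = 1/106 + 1/91.1 + 1/114 + 1/130 = 0.0368751 per day.
P(min > 36) = e^(−0.0368751·36) = e^(−1.3275) ≈ 0.2651.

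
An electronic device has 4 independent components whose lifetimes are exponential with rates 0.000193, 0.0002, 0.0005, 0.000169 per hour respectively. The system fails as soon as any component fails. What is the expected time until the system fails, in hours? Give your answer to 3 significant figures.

942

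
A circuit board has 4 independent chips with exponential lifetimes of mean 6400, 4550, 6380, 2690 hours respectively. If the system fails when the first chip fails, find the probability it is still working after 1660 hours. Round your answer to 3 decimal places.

0.223

The first failure time is exponential with rate Σλ_i = 1/6400 + 1/4550 + 1/6380 + 1/2690 = 0.000904517 per hour.
P(min > 1660) = e^(−0.000904517·1660) = e^(−1.5015) ≈ 0.223.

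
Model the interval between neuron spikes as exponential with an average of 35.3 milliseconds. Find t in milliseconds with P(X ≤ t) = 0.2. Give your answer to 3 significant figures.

7.88

The rate is λ = 1/35.3 = 0.0283286 per millisecond.
Set 1 − e^(−λt) = 0.2, so t = −ln(0.8)/λ = 0.22314/0.0283286 ≈ 7.87697 milliseconds.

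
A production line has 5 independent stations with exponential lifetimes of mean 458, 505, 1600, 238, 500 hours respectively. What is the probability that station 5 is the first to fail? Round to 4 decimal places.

Rates: λ_i = 1/mean_i → 0.00218341, 0.0019802, 0.000625, 0.00420168, 0.002; Σλ = 0.0109903.
P(station 5 first) = λ_5/Σλ = 0.002/0.0109903 ≈ 0.1820.

0.1820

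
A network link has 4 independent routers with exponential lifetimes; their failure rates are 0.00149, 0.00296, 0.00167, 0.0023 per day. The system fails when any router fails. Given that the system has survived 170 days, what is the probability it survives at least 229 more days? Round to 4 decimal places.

Time to first failure ~ Exp(Σλ) with Σλ = 0.00842.
By memorylessness, P(T > 170+229 | T > 170) = P(T > 229) = e^(−0.00842·229) ≈ 0.1454.

0.1454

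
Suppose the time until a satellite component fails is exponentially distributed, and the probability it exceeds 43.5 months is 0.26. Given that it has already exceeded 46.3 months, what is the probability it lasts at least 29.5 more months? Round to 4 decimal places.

From e^(−λ·43.5) = 0.26, λ = −ln(0.26)/43.5 = 0.0309672.
Memoryless: P(X > 46.3+29.5 | X > 46.3) = P(X > 29.5) = e^(−0.0309672·29.5) ≈ 0.4011.

0.4011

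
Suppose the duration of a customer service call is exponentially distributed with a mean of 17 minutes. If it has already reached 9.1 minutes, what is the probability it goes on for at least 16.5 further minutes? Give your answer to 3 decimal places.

The rate is λ = 1/17 = 0.0588235 per minute.
P(X > s+t | X > s) = e^(−λ(s+t))/e^(−λs) = e^(−λt), independent of s = 9.1.
P(X > 16.5) = e^(−0.97059) ≈ 0.379.

0.379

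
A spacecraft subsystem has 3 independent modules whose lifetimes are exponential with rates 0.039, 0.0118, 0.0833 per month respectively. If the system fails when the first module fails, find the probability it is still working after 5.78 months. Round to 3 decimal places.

The time to first failure is exponential with rate Σλ = 0.039 + 0.0118 + 0.0833 = 0.1341.
P(min > 5.78) = e^(−0.1341·5.78) = e^(−0.7751) ≈ 0.461.

0.461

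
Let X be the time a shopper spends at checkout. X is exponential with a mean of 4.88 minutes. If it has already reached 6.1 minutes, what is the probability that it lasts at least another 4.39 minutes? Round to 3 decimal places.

0.407

The rate is λ = 1/4.88 = 0.204918 per minute.
By the memoryless property, P(X > 6.1+4.39 | X > 6.1) = P(X > 4.39).
P(X > 4.39) = e^(−0.89959) ≈ 0.407.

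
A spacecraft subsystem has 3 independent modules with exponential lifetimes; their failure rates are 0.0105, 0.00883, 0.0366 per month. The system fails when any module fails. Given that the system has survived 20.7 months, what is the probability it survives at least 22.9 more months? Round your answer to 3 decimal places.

0.278

Time to first failure ~ Exp(Σλ) with Σλ = 0.05593.
By memorylessness, P(T > 20.7+22.9 | T > 20.7) = P(T > 22.9) = e^(−0.05593·22.9) ≈ 0.278.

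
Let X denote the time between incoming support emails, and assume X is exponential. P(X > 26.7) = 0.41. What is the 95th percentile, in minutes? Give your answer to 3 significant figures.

89.7

e^(−λ·26.7) = 0.41 ⇒ λ = −ln(0.41)/26.7 = 0.0333932.
95th percentile: 1 − e^(−λt) = 0.95, t = −ln(0.05)/λ = 89.7109 minutes.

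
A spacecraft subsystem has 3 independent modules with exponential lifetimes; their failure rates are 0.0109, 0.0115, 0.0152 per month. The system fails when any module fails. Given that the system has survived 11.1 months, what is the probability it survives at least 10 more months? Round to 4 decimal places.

Time to first failure ~ Exp(Σλ) with Σλ = 0.0376.
By memorylessness, P(T > 11.1+10 | T > 11.1) = P(T > 10) = e^(−0.0376·10) ≈ 0.6866.

0.6866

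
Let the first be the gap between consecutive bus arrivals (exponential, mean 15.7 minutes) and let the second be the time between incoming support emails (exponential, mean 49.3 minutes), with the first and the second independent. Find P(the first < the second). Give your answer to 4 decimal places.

λ_1 = 1/15.7 = 0.0636943, λ_2 = 1/49.3 = 0.020284.
For independent exponentials, P(the first < the second) = λ_1/(λ_1+λ_2) = 0.0636943/0.0839782 ≈ 0.7585.

0.7585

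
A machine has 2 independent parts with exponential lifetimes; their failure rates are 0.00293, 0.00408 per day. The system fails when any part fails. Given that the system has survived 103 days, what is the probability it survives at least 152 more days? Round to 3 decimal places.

Time to first failure ~ Exp(Σλ) with Σλ = 0.00701.
By memorylessness, P(T > 103+152 | T > 103) = P(T > 152) = e^(−0.00701·152) ≈ 0.345.

0.345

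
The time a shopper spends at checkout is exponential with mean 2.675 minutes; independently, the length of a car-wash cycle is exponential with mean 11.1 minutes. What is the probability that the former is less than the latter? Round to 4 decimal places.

0.8058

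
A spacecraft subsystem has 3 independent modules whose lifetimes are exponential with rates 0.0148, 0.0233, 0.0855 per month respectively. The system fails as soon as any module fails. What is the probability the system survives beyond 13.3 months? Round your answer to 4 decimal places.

The time to first failure is exponential with rate Σλ = 0.0148 + 0.0233 + 0.0855 = 0.1236.
P(min > 13.3) = e^(−0.1236·13.3) = e^(−1.6439) ≈ 0.1932.

0.1932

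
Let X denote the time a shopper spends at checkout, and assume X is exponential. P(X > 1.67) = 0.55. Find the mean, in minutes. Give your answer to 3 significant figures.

2.79

e^(−λ·1.67) = 0.55 ⇒ λ = −ln(0.55)/1.67 = 0.357986.
Mean = 1/λ = 2.7934 minutes.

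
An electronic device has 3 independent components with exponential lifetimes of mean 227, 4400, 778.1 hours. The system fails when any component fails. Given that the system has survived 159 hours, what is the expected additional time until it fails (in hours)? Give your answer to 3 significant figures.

169

First-failure rate Σλ = 1/227 + 1/4400 + 1/778.1 = 0.00591774.
By memorylessness the expected residual is 1/Σλ = 168.983 hours, regardless of the 159 already elapsed.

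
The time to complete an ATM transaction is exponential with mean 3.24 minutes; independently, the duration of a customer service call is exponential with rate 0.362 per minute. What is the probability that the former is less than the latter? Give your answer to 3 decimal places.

0.460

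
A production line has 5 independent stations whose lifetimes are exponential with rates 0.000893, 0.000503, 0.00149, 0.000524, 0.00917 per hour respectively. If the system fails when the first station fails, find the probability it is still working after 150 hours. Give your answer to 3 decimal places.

The time to first failure is exponential with rate Σλ = 0.000893 + 0.000503 + 0.00149 + 0.000524 + 0.00917 = 0.01258.
P(min > 150) = e^(−0.01258·150) = e^(−1.887) ≈ 0.152.

0.152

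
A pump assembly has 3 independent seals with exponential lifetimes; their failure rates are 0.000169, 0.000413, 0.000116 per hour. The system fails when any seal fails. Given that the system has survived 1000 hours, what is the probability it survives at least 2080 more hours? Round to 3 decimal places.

0.234

Time to first failure ~ Exp(Σλ) with Σλ = 0.000698.
By memorylessness, P(T > 1000+2080 | T > 1000) = P(T > 2080) = e^(−0.000698·2080) ≈ 0.234.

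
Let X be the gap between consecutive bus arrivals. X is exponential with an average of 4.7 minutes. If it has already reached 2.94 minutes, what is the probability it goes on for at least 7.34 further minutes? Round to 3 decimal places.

0.210

The rate is λ = 1/4.7 = 0.212766 per minute.
P(X > s+t | X > s) = e^(−λ(s+t))/e^(−λs) = e^(−λt), independent of s = 2.94.
P(X > 7.34) = e^(−1.5617) ≈ 0.210.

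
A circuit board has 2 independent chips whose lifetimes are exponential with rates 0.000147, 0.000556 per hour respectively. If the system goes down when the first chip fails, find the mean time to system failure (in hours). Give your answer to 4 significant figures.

The time to first failure is exponential with rate Σλ = 0.000147 + 0.000556 = 0.000703.
E[min] = 1/Σλ = 1/0.000703 = 1422.48 hours.

1422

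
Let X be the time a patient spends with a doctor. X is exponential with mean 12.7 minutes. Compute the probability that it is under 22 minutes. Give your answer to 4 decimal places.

0.8231

The rate is λ = 1/12.7 = 0.0787402 per minute.
P(X ≤ 22) = 1 − e^(−λ·22) = 1 − e^(−1.7323) ≈ 0.8231.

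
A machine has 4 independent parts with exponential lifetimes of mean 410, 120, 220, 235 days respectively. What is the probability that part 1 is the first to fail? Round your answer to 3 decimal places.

0.125

Rates: λ_i = 1/mean_i → 0.00243902, 0.00833333, 0.00454545, 0.00425532; Σλ = 0.0195731.
P(part 1 first) = λ_1/Σλ = 0.00243902/0.0195731 ≈ 0.125.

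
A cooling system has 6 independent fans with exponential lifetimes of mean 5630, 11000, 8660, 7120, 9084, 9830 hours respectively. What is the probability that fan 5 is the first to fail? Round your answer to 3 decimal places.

Rates: λ_i = 1/mean_i → 0.00017762, 0.0000909091, 0.000115473, 0.000140449, 0.000110084, 0.000101729; Σλ = 0.000736265.
P(fan 5 first) = λ_5/Σλ = 0.000110084/0.000736265 ≈ 0.150.

0.150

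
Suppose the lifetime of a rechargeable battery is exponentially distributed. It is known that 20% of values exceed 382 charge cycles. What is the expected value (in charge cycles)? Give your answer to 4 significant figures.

e^(−λ·382) = 0.20 ⇒ λ = −ln(0.20)/382 = 0.00421319.
Mean = 1/λ = 237.35 charge cycles.

237.3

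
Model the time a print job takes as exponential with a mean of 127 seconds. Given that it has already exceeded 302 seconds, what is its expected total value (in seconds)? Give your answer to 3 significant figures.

429

The rate is λ = 1/127 = 0.00787402 per second.
By memorylessness, E[X | X > 302] = 302 + 1/λ = 302 + 127 = 429 seconds.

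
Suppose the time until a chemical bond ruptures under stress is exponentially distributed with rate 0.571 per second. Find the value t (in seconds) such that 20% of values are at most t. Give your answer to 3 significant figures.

0.391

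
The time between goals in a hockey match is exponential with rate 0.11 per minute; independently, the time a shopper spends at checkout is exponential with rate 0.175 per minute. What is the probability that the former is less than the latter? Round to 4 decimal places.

λ_1 = 0.11, λ_2 = 0.175.
For independent exponentials, P(the former < the latter) = λ_1/(λ_1+λ_2) = 0.11/0.285 ≈ 0.3860.

0.3860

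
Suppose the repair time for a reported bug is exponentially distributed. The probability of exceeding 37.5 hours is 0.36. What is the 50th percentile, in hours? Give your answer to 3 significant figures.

25.4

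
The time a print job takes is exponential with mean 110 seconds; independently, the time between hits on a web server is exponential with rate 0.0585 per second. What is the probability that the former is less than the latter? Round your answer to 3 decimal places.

λ_1 = 1/110 = 0.00909091, λ_2 = 0.0585.
For independent exponentials, P(the former < the latter) = λ_1/(λ_1+λ_2) = 0.00909091/0.0675909 ≈ 0.134.

0.134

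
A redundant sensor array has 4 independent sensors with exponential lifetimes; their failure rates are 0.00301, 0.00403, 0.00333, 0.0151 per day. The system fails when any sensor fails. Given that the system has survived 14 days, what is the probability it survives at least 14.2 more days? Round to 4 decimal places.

0.6965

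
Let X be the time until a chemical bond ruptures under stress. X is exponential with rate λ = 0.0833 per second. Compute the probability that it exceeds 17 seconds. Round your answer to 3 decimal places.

P(X > 17) = e^(−λ·17) = e^(−1.4161) ≈ 0.243.

0.243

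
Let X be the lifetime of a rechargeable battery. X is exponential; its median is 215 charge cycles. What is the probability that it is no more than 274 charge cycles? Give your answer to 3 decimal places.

For an exponential, median = ln(2)/λ, so λ = ln 2 / 215 = 0.00322394 per charge cycle.
P(X ≤ 274) = 1 − e^(−λ·274) = 1 − e^(−0.88336) ≈ 0.587.

0.587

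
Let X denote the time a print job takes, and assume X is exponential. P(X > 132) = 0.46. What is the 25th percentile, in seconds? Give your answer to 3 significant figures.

e^(−λ·132) = 0.46 ⇒ λ = −ln(0.46)/132 = 0.00588279.
25th percentile: 1 − e^(−λt) = 0.25, t = −ln(0.75)/λ = 48.9023 seconds.

48.9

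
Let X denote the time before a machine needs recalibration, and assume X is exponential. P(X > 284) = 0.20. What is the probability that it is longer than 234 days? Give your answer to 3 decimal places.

e^(−λ·284) = 0.20 ⇒ λ = −ln(0.20)/284 = 0.00566703.
P(X > 234) = e^(−0.00566703·234) = e^(−1.3261) ≈ 0.266.

0.266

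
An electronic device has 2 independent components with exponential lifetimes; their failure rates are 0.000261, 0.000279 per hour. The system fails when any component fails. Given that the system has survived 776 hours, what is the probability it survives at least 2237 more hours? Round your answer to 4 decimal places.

0.2988

Time to first failure ~ Exp(Σλ) with Σλ = 0.00054.
By memorylessness, P(T > 776+2237 | T > 776) = P(T > 2237) = e^(−0.00054·2237) ≈ 0.2988.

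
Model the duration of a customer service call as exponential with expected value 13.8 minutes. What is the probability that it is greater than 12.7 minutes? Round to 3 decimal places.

0.398

The rate is λ = 1/13.8 = 0.0724638 per minute.
P(X > 12.7) = e^(−λ·12.7) = e^(−0.92029) ≈ 0.398.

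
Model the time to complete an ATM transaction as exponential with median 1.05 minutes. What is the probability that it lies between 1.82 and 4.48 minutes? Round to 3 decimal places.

0.249

For an exponential, median = ln(2)/λ, so λ = ln 2 / 1.05 = 0.66014 per minute.
P(1.82 < X < 4.48) = e^(−λ·1.82) − e^(−λ·4.48) = 0.30076 − 0.05195 ≈ 0.249.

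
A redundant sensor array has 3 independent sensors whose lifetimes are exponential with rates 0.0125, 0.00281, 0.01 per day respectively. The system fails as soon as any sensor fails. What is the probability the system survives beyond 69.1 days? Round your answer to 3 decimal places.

The time to first failure is exponential with rate Σλ = 0.0125 + 0.00281 + 0.01 = 0.02531.
P(min > 69.1) = e^(−0.02531·69.1) = e^(−1.7489) ≈ 0.174.

0.174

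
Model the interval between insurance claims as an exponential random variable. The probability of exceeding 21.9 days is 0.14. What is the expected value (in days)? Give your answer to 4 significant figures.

11.14

e^(−λ·21.9) = 0.14 ⇒ λ = −ln(0.14)/21.9 = 0.0897768.
Mean = 1/λ = 11.1387 days.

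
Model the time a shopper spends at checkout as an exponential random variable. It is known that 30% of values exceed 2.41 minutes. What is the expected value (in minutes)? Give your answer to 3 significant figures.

2.00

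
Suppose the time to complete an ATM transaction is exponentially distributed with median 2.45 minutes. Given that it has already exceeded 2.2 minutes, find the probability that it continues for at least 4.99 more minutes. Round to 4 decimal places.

0.2437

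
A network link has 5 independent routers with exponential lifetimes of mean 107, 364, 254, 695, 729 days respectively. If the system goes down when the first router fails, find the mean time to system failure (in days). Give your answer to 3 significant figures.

53.1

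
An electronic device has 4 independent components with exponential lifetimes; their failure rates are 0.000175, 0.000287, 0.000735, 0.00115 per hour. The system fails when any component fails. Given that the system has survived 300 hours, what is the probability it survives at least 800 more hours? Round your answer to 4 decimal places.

Time to first failure ~ Exp(Σλ) with Σλ = 0.002347.
By memorylessness, P(T > 300+800 | T > 300) = P(T > 800) = e^(−0.002347·800) ≈ 0.1530.

0.1530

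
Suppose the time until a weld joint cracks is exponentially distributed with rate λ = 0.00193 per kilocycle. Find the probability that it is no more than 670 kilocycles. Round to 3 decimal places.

0.726

P(X ≤ 670) = 1 − e^(−λ·670) = 1 − e^(−1.2931) ≈ 0.726.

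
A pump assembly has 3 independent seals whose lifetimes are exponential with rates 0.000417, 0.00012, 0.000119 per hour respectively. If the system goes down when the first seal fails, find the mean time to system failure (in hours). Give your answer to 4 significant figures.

The time to first failure is exponential with rate Σλ = 0.000417 + 0.00012 + 0.000119 = 0.000656.
E[min] = 1/Σλ = 1/0.000656 = 1524.39 hours.

1524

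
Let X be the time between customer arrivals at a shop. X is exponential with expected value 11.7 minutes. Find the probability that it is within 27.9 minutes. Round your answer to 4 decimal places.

The rate is λ = 1/11.7 = 0.0854701 per minute.
P(X ≤ 27.9) = 1 − e^(−λ·27.9) = 1 − e^(−2.3846) ≈ 0.9079.

0.9079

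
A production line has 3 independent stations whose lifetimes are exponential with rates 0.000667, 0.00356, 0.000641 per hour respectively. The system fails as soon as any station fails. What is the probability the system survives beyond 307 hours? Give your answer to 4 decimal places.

0.2244

The time to first failure is exponential with rate Σλ = 0.000667 + 0.00356 + 0.000641 = 0.004868.
P(min > 307) = e^(−0.004868·307) = e^(−1.4945) ≈ 0.2244.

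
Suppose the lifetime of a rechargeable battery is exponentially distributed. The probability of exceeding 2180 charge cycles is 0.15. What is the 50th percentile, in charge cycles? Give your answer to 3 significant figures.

e^(−λ·2180) = 0.15 ⇒ λ = −ln(0.15)/2180 = 0.000870239.
50th percentile: 1 − e^(−λt) = 0.5, t = −ln(0.5)/λ = 796.503 charge cycles.

797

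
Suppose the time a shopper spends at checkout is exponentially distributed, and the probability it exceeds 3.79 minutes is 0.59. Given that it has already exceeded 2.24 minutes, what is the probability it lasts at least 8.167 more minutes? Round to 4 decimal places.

From e^(−λ·3.79) = 0.59, λ = −ln(0.59)/3.79 = 0.139217.
Memoryless: P(X > 2.24+8.167 | X > 2.24) = P(X > 8.167) = e^(−0.139217·8.167) ≈ 0.3208.

0.3208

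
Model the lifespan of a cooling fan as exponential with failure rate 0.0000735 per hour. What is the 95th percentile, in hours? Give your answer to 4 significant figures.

40760

Set 1 − e^(−λt) = 0.95, so t = −ln(0.05)/λ = 2.9957/0.0000735 ≈ 40758.3 hours.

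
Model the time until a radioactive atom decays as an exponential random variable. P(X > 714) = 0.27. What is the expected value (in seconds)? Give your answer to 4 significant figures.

545.3

e^(−λ·714) = 0.27 ⇒ λ = −ln(0.27)/714 = 0.0018338.
Mean = 1/λ = 545.316 seconds.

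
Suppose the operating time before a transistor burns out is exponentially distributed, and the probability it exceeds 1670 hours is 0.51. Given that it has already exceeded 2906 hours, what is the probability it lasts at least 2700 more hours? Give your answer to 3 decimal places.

0.337

From e^(−λ·1670) = 0.51, λ = −ln(0.51)/1670 = 0.0004032.
Memoryless: P(X > 2906+2700 | X > 2906) = P(X > 2700) = e^(−0.0004032·2700) ≈ 0.337.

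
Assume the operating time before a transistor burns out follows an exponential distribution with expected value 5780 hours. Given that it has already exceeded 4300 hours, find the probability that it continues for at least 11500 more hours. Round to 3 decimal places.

The rate is λ = 1/5780 = 0.00017301 per hour.
P(X > s+t | X > s) = e^(−λ(s+t))/e^(−λs) = e^(−λt), independent of s = 4300.
P(X > 11500) = e^(−1.9896) ≈ 0.137.

0.137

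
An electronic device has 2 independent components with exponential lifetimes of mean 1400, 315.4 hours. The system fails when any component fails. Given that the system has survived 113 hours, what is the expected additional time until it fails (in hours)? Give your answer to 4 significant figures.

257.4

First-failure rate Σλ = 1/1400 + 1/315.4 = 0.00388486.
By memorylessness the expected residual is 1/Σλ = 257.409 hours, regardless of the 113 already elapsed.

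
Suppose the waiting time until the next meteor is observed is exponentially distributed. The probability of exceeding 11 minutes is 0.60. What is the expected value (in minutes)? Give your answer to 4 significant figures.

21.53

e^(−λ·11) = 0.60 ⇒ λ = −ln(0.60)/11 = 0.0464387.
Mean = 1/λ = 21.5338 minutes.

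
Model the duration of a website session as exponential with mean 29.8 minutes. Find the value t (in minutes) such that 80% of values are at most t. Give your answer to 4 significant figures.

47.96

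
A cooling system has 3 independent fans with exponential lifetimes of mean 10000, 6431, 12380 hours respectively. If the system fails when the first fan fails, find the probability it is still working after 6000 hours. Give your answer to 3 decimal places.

The first failure time is exponential with rate Σλ_i = 1/10000 + 1/6431 + 1/12380 = 0.000336272 per hour.
P(min > 6000) = e^(−0.000336272·6000) = e^(−2.0176) ≈ 0.133.

0.133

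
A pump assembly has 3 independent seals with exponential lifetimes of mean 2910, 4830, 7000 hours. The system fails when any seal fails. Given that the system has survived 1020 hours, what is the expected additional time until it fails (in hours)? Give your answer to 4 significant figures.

1442

First-failure rate Σλ = 1/2910 + 1/4830 + 1/7000 = 0.000693539.
By memorylessness the expected residual is 1/Σλ = 1441.88 hours, regardless of the 1020 already elapsed.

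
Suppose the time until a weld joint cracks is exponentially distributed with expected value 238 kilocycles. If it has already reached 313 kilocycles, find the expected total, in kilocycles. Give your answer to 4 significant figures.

The rate is λ = 1/238 = 0.00420168 per kilocycle.
By memorylessness, E[X | X > 313] = 313 + 1/λ = 313 + 238 = 551 kilocycles.

551.0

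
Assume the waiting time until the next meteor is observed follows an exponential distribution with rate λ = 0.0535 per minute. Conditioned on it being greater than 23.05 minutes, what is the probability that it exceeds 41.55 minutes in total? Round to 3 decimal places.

0.372

P(X > s+t | X > s) = e^(−λ(s+t))/e^(−λs) = e^(−λt), independent of s = 23.05.
P(X > 18.5) = e^(−0.98975) ≈ 0.372.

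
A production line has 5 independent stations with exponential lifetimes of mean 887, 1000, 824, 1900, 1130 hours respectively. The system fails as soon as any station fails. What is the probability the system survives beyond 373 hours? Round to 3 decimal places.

0.170

The first failure time is exponential with rate Σλ_i = 1/887 + 1/1000 + 1/824 + 1/1900 + 1/1130 = 0.00475226 per hour.
P(min > 373) = e^(−0.00475226·373) = e^(−1.7726) ≈ 0.170.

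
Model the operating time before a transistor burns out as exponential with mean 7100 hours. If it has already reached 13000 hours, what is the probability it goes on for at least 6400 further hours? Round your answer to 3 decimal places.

The rate is λ = 1/7100 = 0.000140845 per hour.
By the memoryless property, P(X > 13000+6400 | X > 13000) = P(X > 6400).
P(X > 6400) = e^(−0.90141) ≈ 0.406.

0.406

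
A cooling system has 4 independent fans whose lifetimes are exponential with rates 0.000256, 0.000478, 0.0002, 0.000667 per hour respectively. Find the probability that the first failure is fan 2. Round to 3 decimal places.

The time to first failure is exponential with rate Σλ = 0.000256 + 0.000478 + 0.0002 + 0.000667 = 0.001601.
P(fan 2 first) = λ_2/Σλ = 0.000478/0.001601 ≈ 0.299.

0.299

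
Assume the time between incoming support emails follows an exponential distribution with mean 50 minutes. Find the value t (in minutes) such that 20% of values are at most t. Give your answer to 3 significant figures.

11.2

The rate is λ = 1/50 = 0.02 per minute.
Set 1 − e^(−λt) = 0.2, so t = −ln(0.8)/λ = 0.22314/0.02 ≈ 11.1572 minutes.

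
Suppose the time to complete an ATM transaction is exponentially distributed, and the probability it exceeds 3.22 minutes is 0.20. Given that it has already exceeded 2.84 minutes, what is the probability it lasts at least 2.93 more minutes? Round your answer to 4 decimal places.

0.2312

From e^(−λ·3.22) = 0.20, λ = −ln(0.20)/3.22 = 0.499825.
Memoryless: P(X > 2.84+2.93 | X > 2.84) = P(X > 2.93) = e^(−0.499825·2.93) ≈ 0.2312.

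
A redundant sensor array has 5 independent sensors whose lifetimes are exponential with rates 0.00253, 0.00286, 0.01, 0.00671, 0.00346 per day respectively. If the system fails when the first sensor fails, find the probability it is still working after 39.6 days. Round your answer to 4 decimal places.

0.3634

The time to first failure is exponential with rate Σλ = 0.00253 + 0.00286 + 0.01 + 0.00671 + 0.00346 = 0.02556.
P(min > 39.6) = e^(−0.02556·39.6) = e^(−1.0122) ≈ 0.3634.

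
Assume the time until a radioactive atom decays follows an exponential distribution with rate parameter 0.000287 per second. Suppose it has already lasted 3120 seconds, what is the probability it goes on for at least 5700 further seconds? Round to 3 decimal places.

The exponential is memoryless, so the remaining time is again Exp(λ): the condition X > 3120 is irrelevant.
P(X > 5700) = e^(−1.6359) ≈ 0.195.

0.195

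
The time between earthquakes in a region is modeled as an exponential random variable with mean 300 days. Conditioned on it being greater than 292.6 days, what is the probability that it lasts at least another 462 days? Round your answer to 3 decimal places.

0.214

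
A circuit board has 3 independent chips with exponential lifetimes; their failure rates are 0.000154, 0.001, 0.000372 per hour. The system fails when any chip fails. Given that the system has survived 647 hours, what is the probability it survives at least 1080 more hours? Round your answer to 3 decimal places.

Time to first failure ~ Exp(Σλ) with Σλ = 0.001526.
By memorylessness, P(T > 647+1080 | T > 647) = P(T > 1080) = e^(−0.001526·1080) ≈ 0.192.

0.192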